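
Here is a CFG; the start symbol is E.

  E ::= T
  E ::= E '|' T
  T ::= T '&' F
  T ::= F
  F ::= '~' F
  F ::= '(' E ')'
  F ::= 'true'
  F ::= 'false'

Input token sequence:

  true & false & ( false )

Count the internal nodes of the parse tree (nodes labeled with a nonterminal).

[E [T [T [T [F true]] & [F false]] & [F ( [E [T [F false]]] )]]]

10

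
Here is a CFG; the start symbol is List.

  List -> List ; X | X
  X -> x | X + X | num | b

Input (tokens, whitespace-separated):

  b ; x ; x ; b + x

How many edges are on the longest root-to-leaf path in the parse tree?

[List [List [List [List [X b]] ; [X x]] ; [X x]] ; [X [X b] + [X x]]]

5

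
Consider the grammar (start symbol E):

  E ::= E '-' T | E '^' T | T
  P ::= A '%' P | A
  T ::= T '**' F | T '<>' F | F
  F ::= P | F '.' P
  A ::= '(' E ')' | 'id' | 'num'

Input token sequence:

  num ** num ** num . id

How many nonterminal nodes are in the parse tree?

[E [T [T [T [F [P [A num]]]] ** [F [P [A num]]]] ** [F [F [P [A num]]] . [P [A id]]]]]

16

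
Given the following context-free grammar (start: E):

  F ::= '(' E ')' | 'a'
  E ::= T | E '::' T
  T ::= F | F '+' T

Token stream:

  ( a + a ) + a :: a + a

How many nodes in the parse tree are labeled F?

[E [E [T [F ( [E [T [F a] + [T [F a]]]] )] + [T [F a]]]] :: [T [F a] + [T [F a]]]]

6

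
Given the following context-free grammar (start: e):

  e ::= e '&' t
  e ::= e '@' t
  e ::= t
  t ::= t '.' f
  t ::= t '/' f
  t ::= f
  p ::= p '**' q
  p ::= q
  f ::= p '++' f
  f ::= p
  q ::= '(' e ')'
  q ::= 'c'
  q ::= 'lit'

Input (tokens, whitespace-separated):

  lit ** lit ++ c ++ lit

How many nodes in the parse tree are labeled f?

[e [t [f [p [p [q lit]] ** [q lit]] ++ [f [p [q c]] ++ [f [p [q lit]]]]]]]

3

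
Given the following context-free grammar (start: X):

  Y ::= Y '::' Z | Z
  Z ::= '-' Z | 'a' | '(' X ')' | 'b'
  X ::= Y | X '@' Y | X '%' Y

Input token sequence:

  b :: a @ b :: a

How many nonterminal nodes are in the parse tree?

[X [X [Y [Y [Z b]] :: [Z a]]] @ [Y [Y [Z b]] :: [Z a]]]

10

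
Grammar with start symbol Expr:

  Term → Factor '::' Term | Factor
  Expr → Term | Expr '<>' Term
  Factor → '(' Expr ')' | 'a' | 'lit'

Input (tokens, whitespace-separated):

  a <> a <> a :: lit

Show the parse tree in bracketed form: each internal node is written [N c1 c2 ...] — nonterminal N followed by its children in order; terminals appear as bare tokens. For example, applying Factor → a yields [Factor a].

Expr
Expr <> Term
Expr <> Term <> Term
Term <> Term <> Term
Factor <> Term <> Term
a <> Term <> Term
a <> Factor <> Term
a <> a <> Term
a <> a <> Factor :: Term
a <> a <> a :: Term
a <> a <> a :: Factor
a <> a <> a :: lit

[Expr [Expr [Expr [Term [Factor a]]] <> [Term [Factor a]]] <> [Term [Factor a] :: [Term [Factor lit]]]]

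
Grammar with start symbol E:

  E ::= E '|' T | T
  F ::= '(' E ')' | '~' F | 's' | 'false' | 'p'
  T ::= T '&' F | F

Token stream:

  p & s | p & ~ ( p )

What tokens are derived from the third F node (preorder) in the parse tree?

[E [E [T [T [F p]] & [F s]]] | [T [T [F p]] & [F ~ [F ( [E [T [F p]]] )]]]]

p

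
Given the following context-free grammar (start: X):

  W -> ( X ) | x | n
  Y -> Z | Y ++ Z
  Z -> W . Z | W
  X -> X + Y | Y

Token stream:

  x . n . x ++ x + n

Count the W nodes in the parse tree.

5

[X [X [Y [Y [Z [W x] . [Z [W n] . [Z [W x]]]]] ++ [Z [W x]]]] + [Y [Z [W n]]]]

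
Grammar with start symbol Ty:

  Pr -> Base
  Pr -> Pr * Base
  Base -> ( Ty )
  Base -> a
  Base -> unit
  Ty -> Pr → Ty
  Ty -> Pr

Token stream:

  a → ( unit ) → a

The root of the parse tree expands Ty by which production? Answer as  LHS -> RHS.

Ty -> Pr → Ty

[Ty [Pr [Base a]] → [Ty [Pr [Base ( [Ty [Pr [Base unit]]] )]] → [Ty [Pr [Base a]]]]]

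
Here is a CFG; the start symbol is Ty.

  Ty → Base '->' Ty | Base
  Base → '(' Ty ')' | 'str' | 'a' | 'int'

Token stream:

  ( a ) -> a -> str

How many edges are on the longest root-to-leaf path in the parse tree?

4

[Ty [Base ( [Ty [Base a]] )] -> [Ty [Base a] -> [Ty [Base str]]]]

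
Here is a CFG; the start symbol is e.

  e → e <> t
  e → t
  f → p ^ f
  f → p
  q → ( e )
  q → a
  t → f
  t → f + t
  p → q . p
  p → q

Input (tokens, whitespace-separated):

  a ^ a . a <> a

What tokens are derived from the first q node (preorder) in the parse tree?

[e [e [t [f [p [q a]] ^ [f [p [q a] . [p [q a]]]]]]] <> [t [f [p [q a]]]]]

a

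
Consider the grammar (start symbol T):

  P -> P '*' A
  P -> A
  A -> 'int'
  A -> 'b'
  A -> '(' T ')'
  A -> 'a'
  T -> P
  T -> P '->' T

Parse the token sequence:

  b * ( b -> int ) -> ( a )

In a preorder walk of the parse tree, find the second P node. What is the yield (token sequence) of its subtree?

b

[T [P [P [A b]] * [A ( [T [P [A b]] -> [T [P [A int]]]] )]] -> [T [P [A ( [T [P [A a]]] )]]]]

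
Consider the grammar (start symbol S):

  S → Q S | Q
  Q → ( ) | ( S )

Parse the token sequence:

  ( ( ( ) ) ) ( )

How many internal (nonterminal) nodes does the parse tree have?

8

[S [Q ( [S [Q ( [S [Q ( )]] )]] )] [S [Q ( )]]]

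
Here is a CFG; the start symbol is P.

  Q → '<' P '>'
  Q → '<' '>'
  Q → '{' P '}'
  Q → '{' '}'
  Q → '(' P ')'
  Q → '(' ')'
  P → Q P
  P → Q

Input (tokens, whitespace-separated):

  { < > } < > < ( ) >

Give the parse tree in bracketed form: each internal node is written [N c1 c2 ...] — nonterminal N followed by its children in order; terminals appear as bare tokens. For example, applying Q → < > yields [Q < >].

[P [Q { [P [Q < >]] }] [P [Q < >] [P [Q < [P [Q ( )]] >]]]]

P
Q P
{ P } P
{ Q } P
{ < > } P
{ < > } Q P
{ < > } < > P
{ < > } < > Q
{ < > } < > < P >
{ < > } < > < Q >
{ < > } < > < ( ) >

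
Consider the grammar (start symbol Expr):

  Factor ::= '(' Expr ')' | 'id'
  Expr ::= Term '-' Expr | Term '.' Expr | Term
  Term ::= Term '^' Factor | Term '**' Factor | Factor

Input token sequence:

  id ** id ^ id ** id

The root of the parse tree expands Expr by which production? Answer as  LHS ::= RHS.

[Expr [Term [Term [Term [Term [Factor id]] ** [Factor id]] ^ [Factor id]] ** [Factor id]]]

Expr ::= Term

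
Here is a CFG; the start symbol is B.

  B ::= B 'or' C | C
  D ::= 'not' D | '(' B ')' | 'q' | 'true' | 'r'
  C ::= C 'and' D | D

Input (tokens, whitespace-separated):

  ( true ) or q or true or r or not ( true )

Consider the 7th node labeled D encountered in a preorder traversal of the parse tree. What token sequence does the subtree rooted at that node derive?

[B [B [B [B [B [C [D ( [B [C [D true]]] )]]] or [C [D q]]] or [C [D true]]] or [C [D r]]] or [C [D not [D ( [B [C [D true]]] )]]]]

( true )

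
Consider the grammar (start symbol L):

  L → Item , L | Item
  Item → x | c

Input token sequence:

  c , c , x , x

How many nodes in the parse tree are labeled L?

[L [Item c] , [L [Item c] , [L [Item x] , [L [Item x]]]]]

4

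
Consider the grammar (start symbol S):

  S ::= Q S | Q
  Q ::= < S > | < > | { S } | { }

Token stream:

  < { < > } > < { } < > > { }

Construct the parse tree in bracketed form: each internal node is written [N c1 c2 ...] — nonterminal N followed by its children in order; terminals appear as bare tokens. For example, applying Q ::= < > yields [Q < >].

S
Q S
< S > S
< Q > S
< { S } > S
< { Q } > S
< { < > } > S
< { < > } > Q S
< { < > } > < S > S
< { < > } > < Q S > S
< { < > } > < { } S > S
< { < > } > < { } Q > S
< { < > } > < { } < > > S
< { < > } > < { } < > > Q
< { < > } > < { } < > > { }

[S [Q < [S [Q { [S [Q < >]] }]] >] [S [Q < [S [Q { }] [S [Q < >]]] >] [S [Q { }]]]]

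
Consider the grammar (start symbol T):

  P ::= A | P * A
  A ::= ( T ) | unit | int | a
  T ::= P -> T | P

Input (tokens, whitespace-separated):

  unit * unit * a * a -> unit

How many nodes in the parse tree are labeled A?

[T [P [P [P [P [A unit]] * [A unit]] * [A a]] * [A a]] -> [T [P [A unit]]]]

5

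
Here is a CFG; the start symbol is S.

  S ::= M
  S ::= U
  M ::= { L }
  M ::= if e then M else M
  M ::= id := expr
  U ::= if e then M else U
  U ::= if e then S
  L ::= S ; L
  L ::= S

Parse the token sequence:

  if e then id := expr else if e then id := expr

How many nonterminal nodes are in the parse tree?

6

[S [U if e then [M id := expr] else [U if e then [S [M id := expr]]]]]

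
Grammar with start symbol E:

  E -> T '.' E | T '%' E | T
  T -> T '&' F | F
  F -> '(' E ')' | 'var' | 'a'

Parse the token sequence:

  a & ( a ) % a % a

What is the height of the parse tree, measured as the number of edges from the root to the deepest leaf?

[E [T [T [F a]] & [F ( [E [T [F a]]] )]] % [E [T [F a]] % [E [T [F a]]]]]

6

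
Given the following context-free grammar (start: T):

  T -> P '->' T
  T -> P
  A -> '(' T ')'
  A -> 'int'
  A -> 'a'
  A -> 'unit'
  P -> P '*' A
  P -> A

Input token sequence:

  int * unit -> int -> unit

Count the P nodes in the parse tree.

4

[T [P [P [A int]] * [A unit]] -> [T [P [A int]] -> [T [P [A unit]]]]]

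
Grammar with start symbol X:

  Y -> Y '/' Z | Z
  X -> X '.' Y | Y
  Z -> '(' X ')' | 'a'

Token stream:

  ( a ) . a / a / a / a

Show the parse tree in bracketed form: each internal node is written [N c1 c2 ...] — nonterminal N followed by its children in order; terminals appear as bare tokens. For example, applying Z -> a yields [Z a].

X
X . Y
Y . Y
Z . Y
( X ) . Y
( Y ) . Y
( Z ) . Y
( a ) . Y
( a ) . Y / Z
( a ) . Y / Z / Z
( a ) . Y / Z / Z / Z
( a ) . Z / Z / Z / Z
( a ) . a / Z / Z / Z
( a ) . a / a / Z / Z
( a ) . a / a / a / Z
( a ) . a / a / a / a

[X [X [Y [Z ( [X [Y [Z a]]] )]]] . [Y [Y [Y [Y [Z a]] / [Z a]] / [Z a]] / [Z a]]]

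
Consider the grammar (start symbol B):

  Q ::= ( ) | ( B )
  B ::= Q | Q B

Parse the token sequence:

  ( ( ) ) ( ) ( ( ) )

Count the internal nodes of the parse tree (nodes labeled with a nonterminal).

[B [Q ( [B [Q ( )]] )] [B [Q ( )] [B [Q ( [B [Q ( )]] )]]]]

10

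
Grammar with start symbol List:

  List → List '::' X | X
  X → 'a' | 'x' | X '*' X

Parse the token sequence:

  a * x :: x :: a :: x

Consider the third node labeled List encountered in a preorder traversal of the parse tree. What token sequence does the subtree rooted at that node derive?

a * x :: x

[List [List [List [List [X [X a] * [X x]]] :: [X x]] :: [X a]] :: [X x]]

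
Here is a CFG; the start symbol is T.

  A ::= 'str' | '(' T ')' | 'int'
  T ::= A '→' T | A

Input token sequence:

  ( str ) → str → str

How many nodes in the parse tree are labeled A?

4

[T [A ( [T [A str]] )] → [T [A str] → [T [A str]]]]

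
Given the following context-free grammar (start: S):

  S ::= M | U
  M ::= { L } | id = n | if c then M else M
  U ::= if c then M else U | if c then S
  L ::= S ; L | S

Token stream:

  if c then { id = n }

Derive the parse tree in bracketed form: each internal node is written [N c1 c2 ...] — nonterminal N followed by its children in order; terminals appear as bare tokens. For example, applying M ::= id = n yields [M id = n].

S
U
if c then S
if c then M
if c then { L }
if c then { S }
if c then { M }
if c then { id = n }

[S [U if c then [S [M { [L [S [M id = n]]] }]]]]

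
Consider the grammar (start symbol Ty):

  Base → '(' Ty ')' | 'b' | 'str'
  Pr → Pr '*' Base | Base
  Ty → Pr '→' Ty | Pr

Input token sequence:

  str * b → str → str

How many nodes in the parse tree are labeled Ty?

3

[Ty [Pr [Pr [Base str]] * [Base b]] → [Ty [Pr [Base str]] → [Ty [Pr [Base str]]]]]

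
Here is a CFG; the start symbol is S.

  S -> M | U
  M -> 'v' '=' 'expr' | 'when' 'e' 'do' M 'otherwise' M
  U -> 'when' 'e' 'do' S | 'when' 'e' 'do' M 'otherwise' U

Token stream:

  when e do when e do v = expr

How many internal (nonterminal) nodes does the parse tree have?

6

[S [U when e do [S [U when e do [S [M v = expr]]]]]]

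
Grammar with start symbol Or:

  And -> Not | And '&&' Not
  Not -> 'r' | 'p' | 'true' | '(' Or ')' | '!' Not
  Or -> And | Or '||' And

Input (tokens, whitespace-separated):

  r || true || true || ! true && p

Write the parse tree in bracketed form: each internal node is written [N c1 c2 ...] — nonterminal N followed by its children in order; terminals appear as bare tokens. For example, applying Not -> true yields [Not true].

Or
Or || And
Or || And || And
Or || And || And || And
And || And || And || And
Not || And || And || And
r || And || And || And
r || Not || And || And
r || true || And || And
r || true || Not || And
r || true || true || And
r || true || true || And && Not
r || true || true || Not && Not
r || true || true || ! Not && Not
r || true || true || ! true && Not
r || true || true || ! true && p

[Or [Or [Or [Or [And [Not r]]] || [And [Not true]]] || [And [Not true]]] || [And [And [Not ! [Not true]]] && [Not p]]]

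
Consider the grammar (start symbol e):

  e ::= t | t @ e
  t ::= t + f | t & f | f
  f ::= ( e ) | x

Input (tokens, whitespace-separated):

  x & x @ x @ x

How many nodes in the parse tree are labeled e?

3

[e [t [t [f x]] & [f x]] @ [e [t [f x]] @ [e [t [f x]]]]]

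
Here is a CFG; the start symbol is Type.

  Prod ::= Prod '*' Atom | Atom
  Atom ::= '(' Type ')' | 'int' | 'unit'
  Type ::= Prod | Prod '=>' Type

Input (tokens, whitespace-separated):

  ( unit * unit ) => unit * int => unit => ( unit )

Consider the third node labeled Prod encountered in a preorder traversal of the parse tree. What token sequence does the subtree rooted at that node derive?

[Type [Prod [Atom ( [Type [Prod [Prod [Atom unit]] * [Atom unit]]] )]] => [Type [Prod [Prod [Atom unit]] * [Atom int]] => [Type [Prod [Atom unit]] => [Type [Prod [Atom ( [Type [Prod [Atom unit]]] )]]]]]]

unit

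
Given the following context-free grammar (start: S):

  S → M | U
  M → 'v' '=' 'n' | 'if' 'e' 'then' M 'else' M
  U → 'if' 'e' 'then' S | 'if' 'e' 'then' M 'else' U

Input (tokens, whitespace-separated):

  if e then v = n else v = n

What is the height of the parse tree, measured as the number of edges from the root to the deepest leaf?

3

[S [M if e then [M v = n] else [M v = n]]]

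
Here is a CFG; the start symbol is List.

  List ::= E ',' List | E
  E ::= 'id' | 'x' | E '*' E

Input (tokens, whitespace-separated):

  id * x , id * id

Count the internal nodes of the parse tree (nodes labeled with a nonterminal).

8

[List [E [E id] * [E x]] , [List [E [E id] * [E id]]]]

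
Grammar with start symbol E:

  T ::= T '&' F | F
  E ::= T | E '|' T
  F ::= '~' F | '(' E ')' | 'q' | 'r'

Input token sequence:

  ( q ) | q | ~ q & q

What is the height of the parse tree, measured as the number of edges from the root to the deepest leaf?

[E [E [E [T [F ( [E [T [F q]]] )]]] | [T [F q]]] | [T [T [F ~ [F q]]] & [F q]]]

8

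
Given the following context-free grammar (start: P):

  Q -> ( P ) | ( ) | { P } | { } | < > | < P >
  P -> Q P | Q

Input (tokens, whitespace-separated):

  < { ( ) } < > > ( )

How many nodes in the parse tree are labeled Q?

[P [Q < [P [Q { [P [Q ( )]] }] [P [Q < >]]] >] [P [Q ( )]]]

5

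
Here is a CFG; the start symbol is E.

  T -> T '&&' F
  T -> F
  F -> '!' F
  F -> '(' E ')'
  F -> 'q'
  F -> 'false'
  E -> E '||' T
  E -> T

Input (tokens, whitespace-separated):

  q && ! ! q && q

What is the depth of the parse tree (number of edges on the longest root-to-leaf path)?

[E [T [T [T [F q]] && [F ! [F ! [F q]]]] && [F q]]]

6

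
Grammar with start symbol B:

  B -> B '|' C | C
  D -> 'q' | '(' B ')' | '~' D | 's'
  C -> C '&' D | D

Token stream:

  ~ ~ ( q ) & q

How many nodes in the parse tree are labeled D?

[B [C [C [D ~ [D ~ [D ( [B [C [D q]]] )]]]] & [D q]]]

5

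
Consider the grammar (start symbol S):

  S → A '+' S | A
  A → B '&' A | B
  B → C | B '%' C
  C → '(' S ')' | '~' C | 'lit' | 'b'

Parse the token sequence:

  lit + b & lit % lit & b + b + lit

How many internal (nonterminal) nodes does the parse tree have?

[S [A [B [C lit]]] + [S [A [B [C b]] & [A [B [B [C lit]] % [C lit]] & [A [B [C b]]]]] + [S [A [B [C b]]] + [S [A [B [C lit]]]]]]]

24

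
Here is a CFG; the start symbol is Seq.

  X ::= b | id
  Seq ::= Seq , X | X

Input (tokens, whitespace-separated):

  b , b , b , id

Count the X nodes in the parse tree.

[Seq [Seq [Seq [Seq [X b]] , [X b]] , [X b]] , [X id]]

4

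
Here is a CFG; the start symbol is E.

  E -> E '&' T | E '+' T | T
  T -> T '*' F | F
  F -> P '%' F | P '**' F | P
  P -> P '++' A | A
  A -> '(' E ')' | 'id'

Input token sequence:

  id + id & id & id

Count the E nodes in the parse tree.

4

[E [E [E [E [T [F [P [A id]]]]] + [T [F [P [A id]]]]] & [T [F [P [A id]]]]] & [T [F [P [A id]]]]]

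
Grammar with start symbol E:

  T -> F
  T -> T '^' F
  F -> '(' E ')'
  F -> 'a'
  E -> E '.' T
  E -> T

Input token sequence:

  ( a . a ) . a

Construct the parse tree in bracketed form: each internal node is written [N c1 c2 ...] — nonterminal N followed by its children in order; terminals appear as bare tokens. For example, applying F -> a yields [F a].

[E [E [T [F ( [E [E [T [F a]]] . [T [F a]]] )]]] . [T [F a]]]

E
E . T
T . T
F . T
( E ) . T
( E . T ) . T
( T . T ) . T
( F . T ) . T
( a . T ) . T
( a . F ) . T
( a . a ) . T
( a . a ) . F
( a . a ) . a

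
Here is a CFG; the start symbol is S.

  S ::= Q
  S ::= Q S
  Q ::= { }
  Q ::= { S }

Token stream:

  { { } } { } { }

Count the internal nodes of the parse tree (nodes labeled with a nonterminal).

8

[S [Q { [S [Q { }]] }] [S [Q { }] [S [Q { }]]]]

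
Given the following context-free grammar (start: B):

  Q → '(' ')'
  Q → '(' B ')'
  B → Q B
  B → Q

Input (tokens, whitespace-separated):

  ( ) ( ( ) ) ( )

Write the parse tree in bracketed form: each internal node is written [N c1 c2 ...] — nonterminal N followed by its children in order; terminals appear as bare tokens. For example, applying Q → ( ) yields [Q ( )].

[B [Q ( )] [B [Q ( [B [Q ( )]] )] [B [Q ( )]]]]

B
Q B
( ) B
( ) Q B
( ) ( B ) B
( ) ( Q ) B
( ) ( ( ) ) B
( ) ( ( ) ) Q
( ) ( ( ) ) ( )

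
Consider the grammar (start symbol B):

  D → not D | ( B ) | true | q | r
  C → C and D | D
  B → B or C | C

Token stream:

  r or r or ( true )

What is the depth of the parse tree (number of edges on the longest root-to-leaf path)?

[B [B [B [C [D r]]] or [C [D r]]] or [C [D ( [B [C [D true]]] )]]]

6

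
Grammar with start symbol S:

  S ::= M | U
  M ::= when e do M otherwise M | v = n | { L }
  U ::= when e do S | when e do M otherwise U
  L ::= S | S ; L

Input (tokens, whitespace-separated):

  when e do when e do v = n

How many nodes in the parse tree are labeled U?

2

[S [U when e do [S [U when e do [S [M v = n]]]]]]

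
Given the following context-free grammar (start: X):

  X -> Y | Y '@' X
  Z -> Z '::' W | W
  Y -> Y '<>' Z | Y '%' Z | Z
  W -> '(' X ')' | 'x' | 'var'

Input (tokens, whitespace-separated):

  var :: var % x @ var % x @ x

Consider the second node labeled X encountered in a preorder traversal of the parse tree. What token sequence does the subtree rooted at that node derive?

[X [Y [Y [Z [Z [W var]] :: [W var]]] % [Z [W x]]] @ [X [Y [Y [Z [W var]]] % [Z [W x]]] @ [X [Y [Z [W x]]]]]]

var % x @ x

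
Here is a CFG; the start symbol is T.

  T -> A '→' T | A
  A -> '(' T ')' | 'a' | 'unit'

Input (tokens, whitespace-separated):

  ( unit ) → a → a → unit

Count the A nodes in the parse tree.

5

[T [A ( [T [A unit]] )] → [T [A a] → [T [A a] → [T [A unit]]]]]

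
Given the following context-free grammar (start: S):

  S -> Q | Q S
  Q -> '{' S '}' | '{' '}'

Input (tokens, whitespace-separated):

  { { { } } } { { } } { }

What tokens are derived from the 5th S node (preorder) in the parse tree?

[S [Q { [S [Q { [S [Q { }]] }]] }] [S [Q { [S [Q { }]] }] [S [Q { }]]]]

{ }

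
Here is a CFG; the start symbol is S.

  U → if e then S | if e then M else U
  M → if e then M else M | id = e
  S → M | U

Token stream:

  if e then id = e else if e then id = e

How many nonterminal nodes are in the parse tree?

[S [U if e then [M id = e] else [U if e then [S [M id = e]]]]]

6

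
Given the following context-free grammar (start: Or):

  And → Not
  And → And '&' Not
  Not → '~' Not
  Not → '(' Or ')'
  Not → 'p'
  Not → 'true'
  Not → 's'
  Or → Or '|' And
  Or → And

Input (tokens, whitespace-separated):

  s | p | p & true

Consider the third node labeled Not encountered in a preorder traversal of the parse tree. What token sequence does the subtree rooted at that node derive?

p

[Or [Or [Or [And [Not s]]] | [And [Not p]]] | [And [And [Not p]] & [Not true]]]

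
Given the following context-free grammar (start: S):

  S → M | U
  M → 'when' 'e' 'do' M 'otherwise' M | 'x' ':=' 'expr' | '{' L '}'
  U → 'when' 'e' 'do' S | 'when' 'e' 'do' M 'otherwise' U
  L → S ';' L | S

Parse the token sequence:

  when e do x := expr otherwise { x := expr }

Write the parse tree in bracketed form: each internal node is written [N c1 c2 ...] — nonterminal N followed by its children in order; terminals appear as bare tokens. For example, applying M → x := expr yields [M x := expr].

[S [M when e do [M x := expr] otherwise [M { [L [S [M x := expr]]] }]]]

S
M
when e do M otherwise M
when e do x := expr otherwise M
when e do x := expr otherwise { L }
when e do x := expr otherwise { S }
when e do x := expr otherwise { M }
when e do x := expr otherwise { x := expr }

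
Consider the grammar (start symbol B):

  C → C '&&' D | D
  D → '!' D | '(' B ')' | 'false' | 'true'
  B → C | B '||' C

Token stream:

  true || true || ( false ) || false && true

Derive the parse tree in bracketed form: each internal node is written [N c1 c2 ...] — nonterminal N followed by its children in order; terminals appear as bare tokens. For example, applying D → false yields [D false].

B
B || C
B || C || C
B || C || C || C
C || C || C || C
D || C || C || C
true || C || C || C
true || D || C || C
true || true || C || C
true || true || D || C
true || true || ( B ) || C
true || true || ( C ) || C
true || true || ( D ) || C
true || true || ( false ) || C
true || true || ( false ) || C && D
true || true || ( false ) || D && D
true || true || ( false ) || false && D
true || true || ( false ) || false && true

[B [B [B [B [C [D true]]] || [C [D true]]] || [C [D ( [B [C [D false]]] )]]] || [C [C [D false]] && [D true]]]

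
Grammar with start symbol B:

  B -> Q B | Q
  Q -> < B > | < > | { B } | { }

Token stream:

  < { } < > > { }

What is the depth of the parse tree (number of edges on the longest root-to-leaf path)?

5

[B [Q < [B [Q { }] [B [Q < >]]] >] [B [Q { }]]]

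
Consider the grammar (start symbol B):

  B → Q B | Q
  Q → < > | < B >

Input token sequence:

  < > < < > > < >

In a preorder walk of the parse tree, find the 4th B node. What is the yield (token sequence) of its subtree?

[B [Q < >] [B [Q < [B [Q < >]] >] [B [Q < >]]]]

< >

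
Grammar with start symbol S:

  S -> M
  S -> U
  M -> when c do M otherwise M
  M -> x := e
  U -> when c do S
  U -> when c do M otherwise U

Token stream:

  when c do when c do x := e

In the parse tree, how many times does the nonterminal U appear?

2

[S [U when c do [S [U when c do [S [M x := e]]]]]]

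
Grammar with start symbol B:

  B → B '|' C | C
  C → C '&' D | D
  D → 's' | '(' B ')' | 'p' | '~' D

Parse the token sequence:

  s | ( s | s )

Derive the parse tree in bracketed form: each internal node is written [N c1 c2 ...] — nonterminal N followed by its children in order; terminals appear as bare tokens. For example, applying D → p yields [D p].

B
B | C
C | C
D | C
s | C
s | D
s | ( B )
s | ( B | C )
s | ( C | C )
s | ( D | C )
s | ( s | C )
s | ( s | D )
s | ( s | s )

[B [B [C [D s]]] | [C [D ( [B [B [C [D s]]] | [C [D s]]] )]]]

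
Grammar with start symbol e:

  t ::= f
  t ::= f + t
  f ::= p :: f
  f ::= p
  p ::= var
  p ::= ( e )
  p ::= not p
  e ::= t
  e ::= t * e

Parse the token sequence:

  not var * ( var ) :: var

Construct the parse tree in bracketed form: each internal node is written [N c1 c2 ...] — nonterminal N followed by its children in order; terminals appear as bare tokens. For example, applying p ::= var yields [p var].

e
t * e
f * e
p * e
not p * e
not var * e
not var * t
not var * f
not var * p :: f
not var * ( e ) :: f
not var * ( t ) :: f
not var * ( f ) :: f
not var * ( p ) :: f
not var * ( var ) :: f
not var * ( var ) :: p
not var * ( var ) :: var

[e [t [f [p not [p var]]]] * [e [t [f [p ( [e [t [f [p var]]]] )] :: [f [p var]]]]]]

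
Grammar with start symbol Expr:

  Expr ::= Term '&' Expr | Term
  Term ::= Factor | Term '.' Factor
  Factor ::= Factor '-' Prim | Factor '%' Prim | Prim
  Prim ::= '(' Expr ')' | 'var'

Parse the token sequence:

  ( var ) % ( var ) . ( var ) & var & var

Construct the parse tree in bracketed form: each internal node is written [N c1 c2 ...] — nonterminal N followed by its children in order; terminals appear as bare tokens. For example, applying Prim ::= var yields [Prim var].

[Expr [Term [Term [Factor [Factor [Prim ( [Expr [Term [Factor [Prim var]]]] )]] % [Prim ( [Expr [Term [Factor [Prim var]]]] )]]] . [Factor [Prim ( [Expr [Term [Factor [Prim var]]]] )]]] & [Expr [Term [Factor [Prim var]]] & [Expr [Term [Factor [Prim var]]]]]]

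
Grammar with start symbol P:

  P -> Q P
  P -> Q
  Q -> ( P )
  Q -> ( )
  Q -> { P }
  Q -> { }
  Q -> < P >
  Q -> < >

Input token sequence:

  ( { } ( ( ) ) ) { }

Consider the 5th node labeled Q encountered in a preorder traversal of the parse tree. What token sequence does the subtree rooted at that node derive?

{ }

[P [Q ( [P [Q { }] [P [Q ( [P [Q ( )]] )]]] )] [P [Q { }]]]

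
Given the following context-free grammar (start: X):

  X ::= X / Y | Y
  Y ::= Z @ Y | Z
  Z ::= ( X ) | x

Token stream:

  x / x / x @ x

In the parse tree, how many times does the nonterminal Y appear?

4

[X [X [X [Y [Z x]]] / [Y [Z x]]] / [Y [Z x] @ [Y [Z x]]]]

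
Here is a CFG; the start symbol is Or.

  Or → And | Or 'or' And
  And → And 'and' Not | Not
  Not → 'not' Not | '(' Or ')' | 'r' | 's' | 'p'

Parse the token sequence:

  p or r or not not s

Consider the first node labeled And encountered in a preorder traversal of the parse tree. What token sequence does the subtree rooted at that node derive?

[Or [Or [Or [And [Not p]]] or [And [Not r]]] or [And [Not not [Not not [Not s]]]]]

p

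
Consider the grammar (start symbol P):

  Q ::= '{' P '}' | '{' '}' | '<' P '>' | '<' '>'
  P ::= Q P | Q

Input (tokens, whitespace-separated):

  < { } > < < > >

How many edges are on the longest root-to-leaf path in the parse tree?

[P [Q < [P [Q { }]] >] [P [Q < [P [Q < >]] >]]]

5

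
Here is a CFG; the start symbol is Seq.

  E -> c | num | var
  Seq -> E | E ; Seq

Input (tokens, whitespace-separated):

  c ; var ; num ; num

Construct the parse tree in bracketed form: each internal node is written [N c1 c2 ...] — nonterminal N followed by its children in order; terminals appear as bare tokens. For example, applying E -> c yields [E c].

Seq
E ; Seq
c ; Seq
c ; E ; Seq
c ; var ; Seq
c ; var ; E ; Seq
c ; var ; num ; Seq
c ; var ; num ; E
c ; var ; num ; num

[Seq [E c] ; [Seq [E var] ; [Seq [E num] ; [Seq [E num]]]]]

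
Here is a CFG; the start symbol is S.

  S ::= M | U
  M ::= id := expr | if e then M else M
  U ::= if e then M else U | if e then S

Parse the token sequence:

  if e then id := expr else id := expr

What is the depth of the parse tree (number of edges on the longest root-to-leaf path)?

[S [M if e then [M id := expr] else [M id := expr]]]

3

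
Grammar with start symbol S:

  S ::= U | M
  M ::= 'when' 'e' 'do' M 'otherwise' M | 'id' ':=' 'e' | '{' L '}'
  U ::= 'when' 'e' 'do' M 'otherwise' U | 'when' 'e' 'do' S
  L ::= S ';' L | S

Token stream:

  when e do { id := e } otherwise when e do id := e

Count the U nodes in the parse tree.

[S [U when e do [M { [L [S [M id := e]]] }] otherwise [U when e do [S [M id := e]]]]]

2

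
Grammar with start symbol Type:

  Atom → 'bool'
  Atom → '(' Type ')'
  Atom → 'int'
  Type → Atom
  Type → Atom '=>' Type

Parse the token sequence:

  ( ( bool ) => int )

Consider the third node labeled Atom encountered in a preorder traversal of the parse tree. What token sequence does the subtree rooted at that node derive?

[Type [Atom ( [Type [Atom ( [Type [Atom bool]] )] => [Type [Atom int]]] )]]

bool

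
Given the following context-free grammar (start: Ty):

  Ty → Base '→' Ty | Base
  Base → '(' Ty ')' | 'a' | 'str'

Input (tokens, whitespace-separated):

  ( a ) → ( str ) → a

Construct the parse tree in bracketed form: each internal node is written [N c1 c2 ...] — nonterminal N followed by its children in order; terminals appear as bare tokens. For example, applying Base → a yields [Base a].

[Ty [Base ( [Ty [Base a]] )] → [Ty [Base ( [Ty [Base str]] )] → [Ty [Base a]]]]

Ty
Base → Ty
( Ty ) → Ty
( Base ) → Ty
( a ) → Ty
( a ) → Base → Ty
( a ) → ( Ty ) → Ty
( a ) → ( Base ) → Ty
( a ) → ( str ) → Ty
( a ) → ( str ) → Base
( a ) → ( str ) → a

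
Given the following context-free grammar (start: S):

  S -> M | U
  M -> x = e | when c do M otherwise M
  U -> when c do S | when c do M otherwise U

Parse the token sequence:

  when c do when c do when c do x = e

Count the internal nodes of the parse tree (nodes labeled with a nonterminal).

8

[S [U when c do [S [U when c do [S [U when c do [S [M x = e]]]]]]]]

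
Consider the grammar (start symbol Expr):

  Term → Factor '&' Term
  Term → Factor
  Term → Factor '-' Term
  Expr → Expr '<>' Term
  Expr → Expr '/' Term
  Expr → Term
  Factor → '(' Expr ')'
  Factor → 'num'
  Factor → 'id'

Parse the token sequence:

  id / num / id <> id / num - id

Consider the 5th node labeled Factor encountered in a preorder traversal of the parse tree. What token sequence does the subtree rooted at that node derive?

[Expr [Expr [Expr [Expr [Expr [Term [Factor id]]] / [Term [Factor num]]] / [Term [Factor id]]] <> [Term [Factor id]]] / [Term [Factor num] - [Term [Factor id]]]]

num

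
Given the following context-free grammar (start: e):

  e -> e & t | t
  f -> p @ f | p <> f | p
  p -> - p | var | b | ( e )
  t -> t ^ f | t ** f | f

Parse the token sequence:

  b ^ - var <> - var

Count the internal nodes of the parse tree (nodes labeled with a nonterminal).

[e [t [t [f [p b]]] ^ [f [p - [p var]] <> [f [p - [p var]]]]]]

11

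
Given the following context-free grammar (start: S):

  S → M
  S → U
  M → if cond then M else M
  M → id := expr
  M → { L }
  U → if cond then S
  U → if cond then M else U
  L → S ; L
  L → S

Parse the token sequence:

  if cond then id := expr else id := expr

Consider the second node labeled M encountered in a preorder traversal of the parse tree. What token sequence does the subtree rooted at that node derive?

id := expr

[S [M if cond then [M id := expr] else [M id := expr]]]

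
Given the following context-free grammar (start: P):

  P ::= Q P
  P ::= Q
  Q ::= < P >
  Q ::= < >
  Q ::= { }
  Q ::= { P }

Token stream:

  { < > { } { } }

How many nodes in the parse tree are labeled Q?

[P [Q { [P [Q < >] [P [Q { }] [P [Q { }]]]] }]]

4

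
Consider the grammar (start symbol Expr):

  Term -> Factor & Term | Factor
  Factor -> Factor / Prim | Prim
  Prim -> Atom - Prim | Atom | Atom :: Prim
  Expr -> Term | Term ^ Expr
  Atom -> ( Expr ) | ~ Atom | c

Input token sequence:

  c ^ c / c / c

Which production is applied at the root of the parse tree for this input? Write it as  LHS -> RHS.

Expr -> Term ^ Expr

[Expr [Term [Factor [Prim [Atom c]]]] ^ [Expr [Term [Factor [Factor [Factor [Prim [Atom c]]] / [Prim [Atom c]]] / [Prim [Atom c]]]]]]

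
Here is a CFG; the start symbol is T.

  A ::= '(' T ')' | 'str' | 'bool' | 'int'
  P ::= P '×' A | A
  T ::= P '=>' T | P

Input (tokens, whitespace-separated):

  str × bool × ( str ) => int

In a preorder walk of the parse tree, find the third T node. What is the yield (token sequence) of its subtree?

int

[T [P [P [P [A str]] × [A bool]] × [A ( [T [P [A str]]] )]] => [T [P [A int]]]]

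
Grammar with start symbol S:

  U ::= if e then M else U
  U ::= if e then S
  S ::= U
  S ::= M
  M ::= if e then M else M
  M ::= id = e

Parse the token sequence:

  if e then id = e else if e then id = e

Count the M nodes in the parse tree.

2

[S [U if e then [M id = e] else [U if e then [S [M id = e]]]]]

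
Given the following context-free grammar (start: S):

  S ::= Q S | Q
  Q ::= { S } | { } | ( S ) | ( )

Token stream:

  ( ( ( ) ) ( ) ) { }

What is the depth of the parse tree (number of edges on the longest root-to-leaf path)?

6

[S [Q ( [S [Q ( [S [Q ( )]] )] [S [Q ( )]]] )] [S [Q { }]]]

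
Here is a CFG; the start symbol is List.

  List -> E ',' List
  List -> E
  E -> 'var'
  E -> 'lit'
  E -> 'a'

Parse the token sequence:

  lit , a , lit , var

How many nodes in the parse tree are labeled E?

[List [E lit] , [List [E a] , [List [E lit] , [List [E var]]]]]

4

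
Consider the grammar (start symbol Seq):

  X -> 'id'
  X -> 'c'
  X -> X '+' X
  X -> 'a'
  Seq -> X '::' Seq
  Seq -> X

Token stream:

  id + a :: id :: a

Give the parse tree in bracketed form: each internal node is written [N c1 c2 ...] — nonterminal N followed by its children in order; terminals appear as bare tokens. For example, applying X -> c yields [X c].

[Seq [X [X id] + [X a]] :: [Seq [X id] :: [Seq [X a]]]]

Seq
X :: Seq
X + X :: Seq
id + X :: Seq
id + a :: Seq
id + a :: X :: Seq
id + a :: id :: Seq
id + a :: id :: X
id + a :: id :: a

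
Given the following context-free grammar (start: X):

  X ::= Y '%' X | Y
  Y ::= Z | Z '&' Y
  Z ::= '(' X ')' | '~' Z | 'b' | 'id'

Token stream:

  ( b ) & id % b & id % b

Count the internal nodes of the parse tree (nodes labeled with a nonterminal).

[X [Y [Z ( [X [Y [Z b]]] )] & [Y [Z id]]] % [X [Y [Z b] & [Y [Z id]]] % [X [Y [Z b]]]]]

16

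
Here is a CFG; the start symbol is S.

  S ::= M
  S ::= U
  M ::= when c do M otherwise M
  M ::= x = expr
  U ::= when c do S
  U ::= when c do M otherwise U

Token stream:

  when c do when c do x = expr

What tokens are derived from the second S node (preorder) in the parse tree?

when c do x = expr

[S [U when c do [S [U when c do [S [M x = expr]]]]]]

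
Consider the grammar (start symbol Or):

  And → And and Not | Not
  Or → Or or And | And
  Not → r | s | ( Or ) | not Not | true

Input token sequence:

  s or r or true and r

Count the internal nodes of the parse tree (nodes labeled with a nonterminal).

[Or [Or [Or [And [Not s]]] or [And [Not r]]] or [And [And [Not true]] and [Not r]]]

11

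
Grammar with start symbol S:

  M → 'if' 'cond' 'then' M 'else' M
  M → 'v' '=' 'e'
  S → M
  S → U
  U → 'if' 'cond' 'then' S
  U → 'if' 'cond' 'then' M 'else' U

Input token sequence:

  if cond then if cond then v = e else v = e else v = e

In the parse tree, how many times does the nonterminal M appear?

5

[S [M if cond then [M if cond then [M v = e] else [M v = e]] else [M v = e]]]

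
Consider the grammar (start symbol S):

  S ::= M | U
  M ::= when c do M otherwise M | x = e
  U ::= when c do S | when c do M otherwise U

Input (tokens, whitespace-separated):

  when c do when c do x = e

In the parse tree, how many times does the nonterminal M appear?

1

[S [U when c do [S [U when c do [S [M x = e]]]]]]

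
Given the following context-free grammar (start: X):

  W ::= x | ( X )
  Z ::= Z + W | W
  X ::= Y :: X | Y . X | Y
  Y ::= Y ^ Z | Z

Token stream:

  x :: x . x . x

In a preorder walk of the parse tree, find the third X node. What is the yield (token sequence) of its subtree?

x . x

[X [Y [Z [W x]]] :: [X [Y [Z [W x]]] . [X [Y [Z [W x]]] . [X [Y [Z [W x]]]]]]]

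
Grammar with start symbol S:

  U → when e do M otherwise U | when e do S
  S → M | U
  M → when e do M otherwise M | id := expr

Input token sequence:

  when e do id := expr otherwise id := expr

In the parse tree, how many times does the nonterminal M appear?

[S [M when e do [M id := expr] otherwise [M id := expr]]]

3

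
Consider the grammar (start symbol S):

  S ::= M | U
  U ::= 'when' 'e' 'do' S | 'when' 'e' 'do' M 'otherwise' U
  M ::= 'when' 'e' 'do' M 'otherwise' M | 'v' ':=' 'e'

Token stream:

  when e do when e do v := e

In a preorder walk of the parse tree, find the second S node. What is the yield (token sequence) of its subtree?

when e do v := e

[S [U when e do [S [U when e do [S [M v := e]]]]]]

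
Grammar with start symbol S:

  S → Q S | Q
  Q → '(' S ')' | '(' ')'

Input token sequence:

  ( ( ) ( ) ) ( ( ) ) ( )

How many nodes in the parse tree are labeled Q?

[S [Q ( [S [Q ( )] [S [Q ( )]]] )] [S [Q ( [S [Q ( )]] )] [S [Q ( )]]]]

6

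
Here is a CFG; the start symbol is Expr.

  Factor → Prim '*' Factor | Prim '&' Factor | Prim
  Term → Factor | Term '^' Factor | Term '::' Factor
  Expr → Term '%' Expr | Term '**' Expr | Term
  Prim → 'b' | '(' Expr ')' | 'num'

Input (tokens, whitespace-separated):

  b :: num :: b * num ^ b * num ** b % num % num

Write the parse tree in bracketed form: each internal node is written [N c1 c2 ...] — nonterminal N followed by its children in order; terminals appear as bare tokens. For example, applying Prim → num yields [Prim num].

[Expr [Term [Term [Term [Term [Factor [Prim b]]] :: [Factor [Prim num]]] :: [Factor [Prim b] * [Factor [Prim num]]]] ^ [Factor [Prim b] * [Factor [Prim num]]]] ** [Expr [Term [Factor [Prim b]]] % [Expr [Term [Factor [Prim num]]] % [Expr [Term [Factor [Prim num]]]]]]]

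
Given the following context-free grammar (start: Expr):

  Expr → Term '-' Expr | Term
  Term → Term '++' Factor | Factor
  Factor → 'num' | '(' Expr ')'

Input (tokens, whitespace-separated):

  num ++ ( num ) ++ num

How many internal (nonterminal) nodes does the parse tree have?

[Expr [Term [Term [Term [Factor num]] ++ [Factor ( [Expr [Term [Factor num]]] )]] ++ [Factor num]]]

10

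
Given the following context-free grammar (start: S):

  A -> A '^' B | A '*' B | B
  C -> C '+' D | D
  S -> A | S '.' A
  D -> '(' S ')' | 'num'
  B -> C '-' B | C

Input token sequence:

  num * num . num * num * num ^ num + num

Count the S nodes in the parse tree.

2

[S [S [A [A [B [C [D num]]]] * [B [C [D num]]]]] . [A [A [A [A [B [C [D num]]]] * [B [C [D num]]]] * [B [C [D num]]]] ^ [B [C [C [D num]] + [D num]]]]]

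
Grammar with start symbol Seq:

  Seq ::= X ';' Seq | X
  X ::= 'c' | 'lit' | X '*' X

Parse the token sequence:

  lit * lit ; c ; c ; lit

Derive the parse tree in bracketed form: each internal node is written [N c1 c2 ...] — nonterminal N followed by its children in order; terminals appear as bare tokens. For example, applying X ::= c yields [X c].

Seq
X ; Seq
X * X ; Seq
lit * X ; Seq
lit * lit ; Seq
lit * lit ; X ; Seq
lit * lit ; c ; Seq
lit * lit ; c ; X ; Seq
lit * lit ; c ; c ; Seq
lit * lit ; c ; c ; X
lit * lit ; c ; c ; lit

[Seq [X [X lit] * [X lit]] ; [Seq [X c] ; [Seq [X c] ; [Seq [X lit]]]]]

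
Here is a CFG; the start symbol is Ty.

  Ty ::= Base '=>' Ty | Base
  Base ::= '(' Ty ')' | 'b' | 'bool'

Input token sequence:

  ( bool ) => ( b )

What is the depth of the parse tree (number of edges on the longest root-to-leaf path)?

5

[Ty [Base ( [Ty [Base bool]] )] => [Ty [Base ( [Ty [Base b]] )]]]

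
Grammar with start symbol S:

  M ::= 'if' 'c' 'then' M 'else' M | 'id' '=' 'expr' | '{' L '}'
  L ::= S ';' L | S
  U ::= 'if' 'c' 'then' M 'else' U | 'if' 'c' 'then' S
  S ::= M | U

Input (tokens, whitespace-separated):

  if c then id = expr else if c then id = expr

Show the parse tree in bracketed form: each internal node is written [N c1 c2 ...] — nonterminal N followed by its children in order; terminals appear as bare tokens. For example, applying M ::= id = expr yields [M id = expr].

S
U
if c then M else U
if c then id = expr else U
if c then id = expr else if c then S
if c then id = expr else if c then M
if c then id = expr else if c then id = expr

[S [U if c then [M id = expr] else [U if c then [S [M id = expr]]]]]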